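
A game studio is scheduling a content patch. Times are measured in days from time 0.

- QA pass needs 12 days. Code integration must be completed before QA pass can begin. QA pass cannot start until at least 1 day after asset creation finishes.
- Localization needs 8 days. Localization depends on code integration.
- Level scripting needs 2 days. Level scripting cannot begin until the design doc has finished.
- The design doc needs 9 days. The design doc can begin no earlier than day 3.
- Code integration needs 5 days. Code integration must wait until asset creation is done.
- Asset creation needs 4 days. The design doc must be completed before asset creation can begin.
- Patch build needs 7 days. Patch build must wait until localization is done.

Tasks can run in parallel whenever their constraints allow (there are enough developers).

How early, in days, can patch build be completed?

The design doc waits on its own release at day 3, so it starts at day 3 and finishes at 3 + 9 = day 12.
Asset creation cannot begin until the design doc (finishes day 12). It runs from day 12 to 12 + 4 = day 16.
Code integration cannot begin until asset creation (finishes day 16). It runs from day 16 to 16 + 5 = day 21.
After code integration (finishes day 21), localization can start at day 21 and finishes at day 29.
After localization (finishes day 29), patch build can start at day 29 and finishes at day 36.

36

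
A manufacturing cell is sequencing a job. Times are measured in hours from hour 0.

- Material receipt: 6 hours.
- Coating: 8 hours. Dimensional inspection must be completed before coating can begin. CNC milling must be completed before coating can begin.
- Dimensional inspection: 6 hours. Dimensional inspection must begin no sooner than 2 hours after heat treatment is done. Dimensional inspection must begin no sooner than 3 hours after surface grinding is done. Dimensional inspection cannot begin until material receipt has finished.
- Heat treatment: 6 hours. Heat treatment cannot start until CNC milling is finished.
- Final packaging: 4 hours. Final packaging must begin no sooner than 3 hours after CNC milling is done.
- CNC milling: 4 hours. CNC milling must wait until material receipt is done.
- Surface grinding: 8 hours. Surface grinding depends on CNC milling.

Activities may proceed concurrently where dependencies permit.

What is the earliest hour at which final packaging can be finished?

Material receipt can start immediately at hour 0; it finishes at hour 6.
After material receipt (finishes hour 6), CNC milling can start at hour 6 and finishes at hour 10.
Final packaging waits on CNC milling (finishes hour 10, plus 3-hour gap → hour 13), so it starts at hour 13 and finishes at 13 + 4 = hour 17.

17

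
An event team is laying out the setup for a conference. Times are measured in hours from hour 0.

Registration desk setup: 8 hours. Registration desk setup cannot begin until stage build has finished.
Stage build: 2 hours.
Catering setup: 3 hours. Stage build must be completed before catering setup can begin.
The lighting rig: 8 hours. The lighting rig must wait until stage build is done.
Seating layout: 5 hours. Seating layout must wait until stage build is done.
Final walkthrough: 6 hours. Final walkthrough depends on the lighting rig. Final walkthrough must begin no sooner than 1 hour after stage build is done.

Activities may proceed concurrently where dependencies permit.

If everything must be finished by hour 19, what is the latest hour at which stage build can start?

3

Final walkthrough has no dependents, so it just needs to finish by hour 19. Starting by 19 − 6 = hour 13 achieves that.
The lighting rig feeds into final walkthrough (must start by hour 13); so the lighting rig must finish by hour 13 and therefore start by hour 5.
To finish by hour 19, seating layout (duration 5) must start no later than hour 14.
Registration desk setup must finish by hour 19; it takes 8 hours, so it must start by 19 − 8 = hour 11.
Nothing follows catering setup; the deadline of hour 19 is its only limit. It must start by 19 − 3 = hour 16.
For stage build: the lighting rig (must start by hour 5); seating layout (must start by hour 14); registration desk setup (must start by hour 11); catering setup (must start by hour 16); final walkthrough (must start by hour 13, minus 1-hour gap → hour 12). The most restrictive is hour 5; with a 2-hour duration, stage build must start by hour 3.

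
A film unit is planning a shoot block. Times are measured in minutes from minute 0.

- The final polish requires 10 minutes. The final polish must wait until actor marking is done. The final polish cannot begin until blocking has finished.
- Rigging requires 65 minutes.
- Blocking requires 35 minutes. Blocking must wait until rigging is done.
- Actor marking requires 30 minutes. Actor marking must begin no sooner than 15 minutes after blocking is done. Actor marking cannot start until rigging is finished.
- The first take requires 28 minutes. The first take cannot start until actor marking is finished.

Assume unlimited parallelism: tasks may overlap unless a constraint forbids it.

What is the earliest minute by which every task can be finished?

173

Rigging can start immediately at minute 0; it finishes at minute 65.
After rigging (finishes minute 65), blocking can start at minute 65 and finishes at minute 100.
Actor marking cannot start until blocking (finishes minute 100, plus 15-minute gap → minute 115); rigging (finishes minute 65). The controlling bound is minute 115, so actor marking finishes at 115 + 30 = minute 145.
After actor marking (finishes minute 145), the first take can start at minute 145 and finishes at minute 173.
The final polish has to wait for actor marking (finishes minute 145); blocking (finishes minute 100). The latest of these is minute 145, so the final polish runs minute 145 to 145 + 10 = minute 155.
All tasks are finished once the last one completes. Finish times: Rigging at 65, Blocking at 100, Actor marking at 145, The final polish at 155, The first take at 173. The latest is minute 173.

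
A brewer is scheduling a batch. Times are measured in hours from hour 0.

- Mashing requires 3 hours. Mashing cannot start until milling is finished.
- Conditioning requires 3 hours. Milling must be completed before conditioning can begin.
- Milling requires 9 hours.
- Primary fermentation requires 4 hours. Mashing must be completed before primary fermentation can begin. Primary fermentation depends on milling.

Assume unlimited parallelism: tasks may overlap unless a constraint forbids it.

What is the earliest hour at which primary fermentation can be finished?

Milling has no prerequisites, so it starts at hour 0 and finishes at hour 9.
Mashing cannot begin until milling (finishes hour 9). It runs from hour 9 to 9 + 3 = hour 12.
Primary fermentation needs all of mashing (finishes hour 12); milling (finishes hour 9). That puts its earliest start at hour 12; it finishes at 12 + 4 = hour 16.

16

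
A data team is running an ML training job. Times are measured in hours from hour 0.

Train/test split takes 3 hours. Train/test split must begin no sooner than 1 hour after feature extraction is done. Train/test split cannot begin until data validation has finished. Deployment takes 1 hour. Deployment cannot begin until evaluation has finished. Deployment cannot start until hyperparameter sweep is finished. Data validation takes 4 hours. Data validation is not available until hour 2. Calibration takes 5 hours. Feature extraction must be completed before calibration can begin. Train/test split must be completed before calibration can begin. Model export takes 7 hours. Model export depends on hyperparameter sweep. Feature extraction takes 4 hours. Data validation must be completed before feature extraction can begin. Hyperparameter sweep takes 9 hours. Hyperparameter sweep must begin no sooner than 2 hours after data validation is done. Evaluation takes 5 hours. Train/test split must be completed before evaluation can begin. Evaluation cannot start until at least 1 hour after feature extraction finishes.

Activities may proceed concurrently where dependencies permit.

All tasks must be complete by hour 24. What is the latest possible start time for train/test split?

15

Nothing follows deployment; the deadline of hour 24 is its only limit. It must start by 24 − 1 = hour 23.
Evaluation has to be done before deployment (must start by hour 23). That means finishing by hour 23, i.e. starting by 23 − 5 = hour 18.
Calibration has no dependents, so it just needs to finish by hour 24. Starting by 24 − 5 = hour 19 achieves that.
Train/test split feeds evaluation (must start by hour 18); calibration (must start by hour 19). Taking the minimum, train/test split must finish by hour 18 and start by 18 − 3 = hour 15.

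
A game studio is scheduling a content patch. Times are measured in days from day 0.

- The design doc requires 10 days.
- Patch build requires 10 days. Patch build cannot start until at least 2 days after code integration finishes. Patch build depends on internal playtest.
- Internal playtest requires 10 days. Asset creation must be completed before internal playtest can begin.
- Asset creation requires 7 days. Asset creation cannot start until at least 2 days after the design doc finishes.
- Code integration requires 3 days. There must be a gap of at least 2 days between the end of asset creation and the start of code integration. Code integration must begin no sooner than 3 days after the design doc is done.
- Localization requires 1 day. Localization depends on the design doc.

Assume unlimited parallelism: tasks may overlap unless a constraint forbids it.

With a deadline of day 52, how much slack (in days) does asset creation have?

13

The design doc can start immediately at day 0; it finishes at day 10.
After the design doc (finishes day 10, plus 2-day gap → day 12), asset creation can start at day 12 and finishes at day 19.

Working backward from the deadline:
Patch build has no dependents, so it just needs to finish by day 52. Starting by 52 − 10 = day 42 achieves that.
Since patch build (must start by day 42, minus 2-day gap → day 40) depends on it, code integration must finish by day 40. Backing off its 3-day duration gives a latest start of day 37.
Internal playtest must finish before patch build (must start by day 42). With a 10-day duration, internal playtest must start by 42 − 10 = day 32.
Asset creation feeds code integration (must start by day 37, minus 2-day gap → day 35); internal playtest (must start by day 32). Taking the minimum, asset creation must finish by day 32 and start by 32 − 7 = day 25.
So asset creation can start as early as day 12 and as late as day 25, giving 25 − 12 = 13 days of slack.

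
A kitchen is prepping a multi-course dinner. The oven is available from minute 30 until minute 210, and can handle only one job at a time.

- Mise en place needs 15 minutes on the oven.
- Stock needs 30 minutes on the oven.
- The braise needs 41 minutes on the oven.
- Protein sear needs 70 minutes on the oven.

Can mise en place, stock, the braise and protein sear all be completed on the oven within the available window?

Yes

The oven window is 210 − 30 = 180 minutes.
Running back to back, the jobs need 15 + 30 + 41 + 70 = 156 minutes on the oven.
Since 156 ≤ 180, they fit within the window.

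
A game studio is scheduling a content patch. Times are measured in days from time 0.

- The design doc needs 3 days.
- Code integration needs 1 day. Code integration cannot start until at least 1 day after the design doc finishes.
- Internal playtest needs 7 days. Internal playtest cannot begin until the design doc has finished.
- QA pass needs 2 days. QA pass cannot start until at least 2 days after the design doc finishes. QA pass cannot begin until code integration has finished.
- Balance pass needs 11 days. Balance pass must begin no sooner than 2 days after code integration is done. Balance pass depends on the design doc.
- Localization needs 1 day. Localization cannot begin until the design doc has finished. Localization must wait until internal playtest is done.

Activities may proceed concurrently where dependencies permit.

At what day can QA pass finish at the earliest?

Nothing blocks the design doc, so it runs from day 0 to day 3.
Code integration cannot begin until the design doc (finishes day 3, plus 1-day gap → day 4). It runs from day 4 to 4 + 1 = day 5.
For QA pass: the design doc (finishes day 3, plus 2-day gap → day 5); code integration (finishes day 5). Taking the maximum gives a start of day 5, and it finishes at 5 + 2 = day 7.

7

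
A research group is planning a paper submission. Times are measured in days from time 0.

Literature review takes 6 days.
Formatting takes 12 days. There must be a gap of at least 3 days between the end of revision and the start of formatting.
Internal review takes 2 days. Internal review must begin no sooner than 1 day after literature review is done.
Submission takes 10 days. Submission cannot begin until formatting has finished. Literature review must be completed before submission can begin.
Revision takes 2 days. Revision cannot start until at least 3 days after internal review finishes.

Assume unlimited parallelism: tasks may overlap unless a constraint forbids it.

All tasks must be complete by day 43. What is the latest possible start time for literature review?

Submission must finish by day 43; it takes 10 days, so it must start by 43 − 10 = day 33.
Formatting feeds into submission (must start by day 33); so formatting must finish by day 33 and therefore start by day 21.
Since formatting (must start by day 21, minus 3-day gap → day 18) depends on it, revision must finish by day 18. Backing off its 2-day duration gives a latest start of day 16.
Internal review has to be done before revision (must start by day 16, minus 3-day gap → day 13). That means finishing by day 13, i.e. starting by 13 − 2 = day 11.
Literature review feeds internal review (must start by day 11, minus 1-day gap → day 10); submission (must start by day 33). Taking the minimum, literature review must finish by day 10 and start by 10 − 6 = day 4.

4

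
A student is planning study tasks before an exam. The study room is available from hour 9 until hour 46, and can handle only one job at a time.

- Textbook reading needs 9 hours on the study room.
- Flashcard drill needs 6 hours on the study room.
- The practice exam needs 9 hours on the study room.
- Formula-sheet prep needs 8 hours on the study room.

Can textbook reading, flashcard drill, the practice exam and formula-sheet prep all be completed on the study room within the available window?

Yes

The study room window is 46 − 9 = 37 hours.
Running back to back, the jobs need 9 + 6 + 9 + 8 = 32 hours on the study room.
Since 32 ≤ 37, they fit within the window.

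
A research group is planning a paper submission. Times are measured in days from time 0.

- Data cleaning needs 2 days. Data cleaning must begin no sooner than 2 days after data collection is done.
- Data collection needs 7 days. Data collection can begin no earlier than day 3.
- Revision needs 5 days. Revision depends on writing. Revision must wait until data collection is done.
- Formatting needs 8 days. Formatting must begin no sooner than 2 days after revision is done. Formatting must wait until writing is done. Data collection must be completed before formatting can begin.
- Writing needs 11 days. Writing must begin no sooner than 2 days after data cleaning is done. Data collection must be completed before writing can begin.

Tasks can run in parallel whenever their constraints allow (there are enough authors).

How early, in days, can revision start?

27

Data collection waits on its own release at day 3, so it starts at day 3 and finishes at 3 + 7 = day 10.
Data cleaning cannot begin until data collection (finishes day 10, plus 2-day gap → day 12). It runs from day 12 to 12 + 2 = day 14.
Writing cannot start until data cleaning (finishes day 14, plus 2-day gap → day 16); data collection (finishes day 10). The controlling bound is day 16, so writing finishes at 16 + 11 = day 27.
Revision waits on writing (finishes day 27); data collection (finishes day 10). The latest of these is day 27, which is the earliest revision can start.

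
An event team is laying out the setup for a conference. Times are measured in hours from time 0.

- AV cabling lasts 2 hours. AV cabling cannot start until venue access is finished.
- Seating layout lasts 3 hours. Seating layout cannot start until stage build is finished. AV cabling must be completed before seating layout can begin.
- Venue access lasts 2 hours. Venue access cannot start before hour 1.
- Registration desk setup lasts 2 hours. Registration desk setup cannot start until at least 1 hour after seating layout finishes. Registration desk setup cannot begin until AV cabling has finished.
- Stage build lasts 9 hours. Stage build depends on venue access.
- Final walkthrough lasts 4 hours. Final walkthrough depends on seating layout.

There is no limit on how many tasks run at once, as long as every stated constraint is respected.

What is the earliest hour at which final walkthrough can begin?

Venue access waits on its own release at hour 1, so it starts at hour 1 and finishes at 1 + 2 = hour 3.
AV cabling cannot begin until venue access (finishes hour 3). It runs from hour 3 to 3 + 2 = hour 5.
Stage build cannot begin until venue access (finishes hour 3). It runs from hour 3 to 3 + 9 = hour 12.
Seating layout cannot start until stage build (finishes hour 12); AV cabling (finishes hour 5). The controlling bound is hour 12, so seating layout finishes at 12 + 3 = hour 15.
Final walkthrough waits on seating layout (finishes hour 15), so the earliest it can start is hour 15.

15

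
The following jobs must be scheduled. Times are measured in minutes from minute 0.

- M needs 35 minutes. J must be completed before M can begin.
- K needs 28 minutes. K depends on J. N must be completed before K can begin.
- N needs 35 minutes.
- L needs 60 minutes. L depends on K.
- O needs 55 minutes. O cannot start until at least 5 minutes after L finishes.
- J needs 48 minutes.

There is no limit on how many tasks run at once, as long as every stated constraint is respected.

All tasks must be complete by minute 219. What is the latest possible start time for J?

Nothing follows O; the deadline of minute 219 is its only limit. It must start by 219 − 55 = minute 164.
L must finish before O (must start by minute 164, minus 5-minute gap → minute 159). With a 60-minute duration, L must start by 159 − 60 = minute 99.
K feeds into L (must start by minute 99); so K must finish by minute 99 and therefore start by minute 71.
To finish by minute 219, M (duration 35) must start no later than minute 184.
J feeds K (must start by minute 71); M (must start by minute 184). Taking the minimum, J must finish by minute 71 and start by 71 − 48 = minute 23.

23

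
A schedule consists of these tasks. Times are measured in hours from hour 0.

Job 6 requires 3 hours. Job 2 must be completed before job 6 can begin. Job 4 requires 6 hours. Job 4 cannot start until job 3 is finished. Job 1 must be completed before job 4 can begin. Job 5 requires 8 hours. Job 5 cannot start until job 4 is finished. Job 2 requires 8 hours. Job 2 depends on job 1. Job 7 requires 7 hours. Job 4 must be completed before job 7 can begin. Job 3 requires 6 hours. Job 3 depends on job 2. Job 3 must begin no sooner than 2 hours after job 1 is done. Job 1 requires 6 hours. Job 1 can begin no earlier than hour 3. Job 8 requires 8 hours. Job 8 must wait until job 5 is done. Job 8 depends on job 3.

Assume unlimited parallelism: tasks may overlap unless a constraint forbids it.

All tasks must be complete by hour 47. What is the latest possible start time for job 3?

19

To finish by hour 47, job 8 (duration 8) must start no later than hour 39.
Since job 8 (must start by hour 39) depends on it, job 5 must finish by hour 39. Backing off its 8-hour duration gives a latest start of hour 31.
Nothing follows job 7; the deadline of hour 47 is its only limit. It must start by 47 − 7 = hour 40.
Job 4 has several dependents: job 5 (must start by hour 31); job 7 (must start by hour 40). The earliest of those limits is hour 31, so job 4 must start by 31 − 6 = hour 25.
Job 3 must finish in time for job 4 (must start by hour 25); job 8 (must start by hour 39). The tightest is hour 25, so job 3 must start by 25 − 6 = hour 19.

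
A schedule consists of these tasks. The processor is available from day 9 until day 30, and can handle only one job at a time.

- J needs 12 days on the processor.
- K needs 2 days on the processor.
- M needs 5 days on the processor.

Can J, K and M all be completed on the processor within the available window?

Yes

The processor window is 30 − 9 = 21 days.
Running back to back, the jobs need 12 + 2 + 5 = 19 days on the processor.
Since 19 ≤ 21, they fit within the window.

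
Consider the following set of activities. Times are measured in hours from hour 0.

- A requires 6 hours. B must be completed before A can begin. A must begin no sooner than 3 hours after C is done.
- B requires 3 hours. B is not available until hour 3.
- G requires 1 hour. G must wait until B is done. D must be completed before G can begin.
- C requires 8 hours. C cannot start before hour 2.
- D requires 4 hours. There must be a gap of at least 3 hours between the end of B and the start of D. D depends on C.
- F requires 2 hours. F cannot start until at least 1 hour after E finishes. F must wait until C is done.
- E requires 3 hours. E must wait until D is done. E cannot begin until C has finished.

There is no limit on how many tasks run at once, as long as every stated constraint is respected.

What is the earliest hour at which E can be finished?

C cannot begin until its own release at hour 2. It runs from hour 2 to 2 + 8 = hour 10.
B waits on its own release at hour 3, so it starts at hour 3 and finishes at 3 + 3 = hour 6.
For D: B (finishes hour 6, plus 3-hour gap → hour 9); C (finishes hour 10). Taking the maximum gives a start of hour 10, and it finishes at 10 + 4 = hour 14.
E has to wait for D (finishes hour 14); C (finishes hour 10). The latest of these is hour 14, so E runs hour 14 to 14 + 3 = hour 17.

17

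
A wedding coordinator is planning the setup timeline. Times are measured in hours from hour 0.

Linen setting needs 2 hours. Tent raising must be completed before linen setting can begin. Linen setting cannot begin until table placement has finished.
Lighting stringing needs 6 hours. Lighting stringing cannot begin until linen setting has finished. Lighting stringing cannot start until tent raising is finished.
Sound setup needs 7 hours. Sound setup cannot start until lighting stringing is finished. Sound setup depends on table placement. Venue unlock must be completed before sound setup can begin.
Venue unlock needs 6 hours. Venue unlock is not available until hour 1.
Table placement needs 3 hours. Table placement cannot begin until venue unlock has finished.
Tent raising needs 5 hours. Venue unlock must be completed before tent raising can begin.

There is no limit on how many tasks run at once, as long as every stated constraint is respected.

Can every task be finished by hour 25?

Venue unlock waits on its own release at hour 1, so it starts at hour 1 and finishes at 1 + 6 = hour 7.
After venue unlock (finishes hour 7), table placement can start at hour 7 and finishes at hour 10.
After venue unlock (finishes hour 7), tent raising can start at hour 7 and finishes at hour 12.
Linen setting cannot start until tent raising (finishes hour 12); table placement (finishes hour 10). The controlling bound is hour 12, so linen setting finishes at 12 + 2 = hour 14.
Lighting stringing cannot start until linen setting (finishes hour 14); tent raising (finishes hour 12). The controlling bound is hour 14, so lighting stringing finishes at 14 + 6 = hour 20.
For sound setup: lighting stringing (finishes hour 20); table placement (finishes hour 10); venue unlock (finishes hour 7). Taking the maximum gives a start of hour 20, and it finishes at 20 + 7 = hour 27.
The earliest everything can be done is hour 27, which is after the deadline of 25, so it is not possible.

No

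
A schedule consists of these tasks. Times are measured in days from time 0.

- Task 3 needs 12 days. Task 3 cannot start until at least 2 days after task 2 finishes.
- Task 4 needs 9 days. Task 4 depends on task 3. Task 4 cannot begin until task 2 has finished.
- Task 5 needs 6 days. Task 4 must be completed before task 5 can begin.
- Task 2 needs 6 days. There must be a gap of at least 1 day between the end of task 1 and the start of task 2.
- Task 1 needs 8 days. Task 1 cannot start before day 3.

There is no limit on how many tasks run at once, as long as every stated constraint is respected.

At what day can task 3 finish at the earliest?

32

Task 1 waits on its own release at day 3, so it starts at day 3 and finishes at 3 + 8 = day 11.
Task 2 cannot begin until task 1 (finishes day 11, plus 1-day gap → day 12). It runs from day 12 to 12 + 6 = day 18.
Task 3 cannot begin until task 2 (finishes day 18, plus 2-day gap → day 20). It runs from day 20 to 20 + 12 = day 32.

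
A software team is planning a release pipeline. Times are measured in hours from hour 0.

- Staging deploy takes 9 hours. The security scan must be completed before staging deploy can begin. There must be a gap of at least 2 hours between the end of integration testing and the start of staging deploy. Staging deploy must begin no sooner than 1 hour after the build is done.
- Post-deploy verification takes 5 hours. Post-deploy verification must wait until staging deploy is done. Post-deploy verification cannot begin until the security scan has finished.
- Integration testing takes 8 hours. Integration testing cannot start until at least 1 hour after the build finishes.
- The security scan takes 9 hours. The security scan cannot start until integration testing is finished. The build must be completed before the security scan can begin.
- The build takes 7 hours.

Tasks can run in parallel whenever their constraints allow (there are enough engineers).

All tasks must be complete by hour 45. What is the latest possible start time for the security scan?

22

Post-deploy verification has no dependents, so it just needs to finish by hour 45. Starting by 45 − 5 = hour 40 achieves that.
Staging deploy has to be done before post-deploy verification (must start by hour 40). That means finishing by hour 40, i.e. starting by 40 − 9 = hour 31.
The security scan has several dependents: staging deploy (must start by hour 31); post-deploy verification (must start by hour 40). The earliest of those limits is hour 31, so the security scan must start by 31 − 9 = hour 22.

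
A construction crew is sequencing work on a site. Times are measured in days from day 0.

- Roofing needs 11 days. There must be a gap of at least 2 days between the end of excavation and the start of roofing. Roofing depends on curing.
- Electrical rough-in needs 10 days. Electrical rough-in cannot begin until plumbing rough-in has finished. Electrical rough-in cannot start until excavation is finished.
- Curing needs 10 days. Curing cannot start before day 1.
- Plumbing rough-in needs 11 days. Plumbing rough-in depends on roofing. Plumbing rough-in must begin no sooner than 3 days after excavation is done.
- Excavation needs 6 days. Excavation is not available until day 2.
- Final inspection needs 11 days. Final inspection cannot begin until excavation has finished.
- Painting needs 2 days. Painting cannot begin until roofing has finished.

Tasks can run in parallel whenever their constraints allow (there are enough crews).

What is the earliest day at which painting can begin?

Curing cannot begin until its own release at day 1. It runs from day 1 to 1 + 10 = day 11.
After its own release at day 2, excavation can start at day 2 and finishes at day 8.
Roofing needs all of excavation (finishes day 8, plus 2-day gap → day 10); curing (finishes day 11). That puts its earliest start at day 11; it finishes at 11 + 11 = day 22.
Painting waits on roofing (finishes day 22), so the earliest it can start is day 22.

22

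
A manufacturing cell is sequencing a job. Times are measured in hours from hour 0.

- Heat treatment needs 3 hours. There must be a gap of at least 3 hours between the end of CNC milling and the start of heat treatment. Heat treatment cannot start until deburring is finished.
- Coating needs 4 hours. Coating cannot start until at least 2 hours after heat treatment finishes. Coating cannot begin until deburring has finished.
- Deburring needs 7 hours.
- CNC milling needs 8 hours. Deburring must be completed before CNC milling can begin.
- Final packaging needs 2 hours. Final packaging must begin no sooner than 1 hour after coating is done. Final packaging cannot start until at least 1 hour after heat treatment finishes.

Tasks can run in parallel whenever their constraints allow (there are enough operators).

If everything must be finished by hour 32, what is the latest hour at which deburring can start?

Final packaging has no dependents, so it just needs to finish by hour 32. Starting by 32 − 2 = hour 30 achieves that.
Coating must finish before final packaging (must start by hour 30, minus 1-hour gap → hour 29). With a 4-hour duration, coating must start by 29 − 4 = hour 25.
Heat treatment feeds coating (must start by hour 25, minus 2-hour gap → hour 23); final packaging (must start by hour 30, minus 1-hour gap → hour 29). Taking the minimum, heat treatment must finish by hour 23 and start by 23 − 3 = hour 20.
CNC milling must finish before heat treatment (must start by hour 20, minus 3-hour gap → hour 17). With an 8-hour duration, CNC milling must start by 17 − 8 = hour 9.
Deburring must finish in time for CNC milling (must start by hour 9); heat treatment (must start by hour 20); coating (must start by hour 25). The tightest is hour 9, so deburring must start by 9 − 7 = hour 2.

2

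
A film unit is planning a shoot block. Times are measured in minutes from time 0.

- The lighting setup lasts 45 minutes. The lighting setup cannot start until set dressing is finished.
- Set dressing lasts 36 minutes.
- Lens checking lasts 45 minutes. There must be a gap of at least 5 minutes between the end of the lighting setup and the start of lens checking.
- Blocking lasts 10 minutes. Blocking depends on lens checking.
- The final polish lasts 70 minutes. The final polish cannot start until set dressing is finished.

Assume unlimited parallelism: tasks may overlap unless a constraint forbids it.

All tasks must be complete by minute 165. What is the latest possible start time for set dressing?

24

Blocking has no dependents, so it just needs to finish by minute 165. Starting by 165 − 10 = minute 155 achieves that.
Since blocking (must start by minute 155) depends on it, lens checking must finish by minute 155. Backing off its 45-minute duration gives a latest start of minute 110.
The lighting setup must finish before lens checking (must start by minute 110, minus 5-minute gap → minute 105). With a 45-minute duration, the lighting setup must start by 105 − 45 = minute 60.
The final polish has no dependents, so it just needs to finish by minute 165. Starting by 165 − 70 = minute 95 achieves that.
Set dressing has several dependents: the lighting setup (must start by minute 60); the final polish (must start by minute 95). The earliest of those limits is minute 60, so set dressing must start by 60 − 36 = minute 24.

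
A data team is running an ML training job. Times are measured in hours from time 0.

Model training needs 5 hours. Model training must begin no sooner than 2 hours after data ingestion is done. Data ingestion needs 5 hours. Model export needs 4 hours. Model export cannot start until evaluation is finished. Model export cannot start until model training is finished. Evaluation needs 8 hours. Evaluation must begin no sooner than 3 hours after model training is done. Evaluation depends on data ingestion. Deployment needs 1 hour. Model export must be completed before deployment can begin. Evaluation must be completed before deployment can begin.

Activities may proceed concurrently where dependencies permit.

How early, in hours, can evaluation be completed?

23

Nothing blocks data ingestion, so it runs from hour 0 to hour 5.
Model training cannot begin until data ingestion (finishes hour 5, plus 2-hour gap → hour 7). It runs from hour 7 to 7 + 5 = hour 12.
Evaluation cannot start until model training (finishes hour 12, plus 3-hour gap → hour 15); data ingestion (finishes hour 5). The controlling bound is hour 15, so evaluation finishes at 15 + 8 = hour 23.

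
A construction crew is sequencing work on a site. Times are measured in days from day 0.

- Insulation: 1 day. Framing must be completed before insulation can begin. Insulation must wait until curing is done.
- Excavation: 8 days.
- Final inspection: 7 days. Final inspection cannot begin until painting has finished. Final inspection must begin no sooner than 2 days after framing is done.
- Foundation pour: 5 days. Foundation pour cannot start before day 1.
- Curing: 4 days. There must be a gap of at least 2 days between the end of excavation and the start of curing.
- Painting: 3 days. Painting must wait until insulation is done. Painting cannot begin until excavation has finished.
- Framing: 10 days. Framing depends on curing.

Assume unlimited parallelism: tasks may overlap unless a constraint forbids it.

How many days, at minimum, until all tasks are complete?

Foundation pour waits on its own release at day 1, so it starts at day 1 and finishes at 1 + 5 = day 6.
Nothing blocks excavation, so it runs from day 0 to day 8.
Curing waits on excavation (finishes day 8, plus 2-day gap → day 10), so it starts at day 10 and finishes at 10 + 4 = day 14.
After curing (finishes day 14), framing can start at day 14 and finishes at day 24.
For insulation: framing (finishes day 24); curing (finishes day 14). Taking the maximum gives a start of day 24, and it finishes at 24 + 1 = day 25.
Painting needs all of insulation (finishes day 25); excavation (finishes day 8). That puts its earliest start at day 25; it finishes at 25 + 3 = day 28.
Final inspection needs all of painting (finishes day 28); framing (finishes day 24, plus 2-day gap → day 26). That puts its earliest start at day 28; it finishes at 28 + 7 = day 35.
All tasks are finished once the last one completes. Finish times: Excavation at 8, Foundation pour at 6, Curing at 14, Framing at 24, Insulation at 25, Painting at 28, Final inspection at 35. The latest is day 35.

35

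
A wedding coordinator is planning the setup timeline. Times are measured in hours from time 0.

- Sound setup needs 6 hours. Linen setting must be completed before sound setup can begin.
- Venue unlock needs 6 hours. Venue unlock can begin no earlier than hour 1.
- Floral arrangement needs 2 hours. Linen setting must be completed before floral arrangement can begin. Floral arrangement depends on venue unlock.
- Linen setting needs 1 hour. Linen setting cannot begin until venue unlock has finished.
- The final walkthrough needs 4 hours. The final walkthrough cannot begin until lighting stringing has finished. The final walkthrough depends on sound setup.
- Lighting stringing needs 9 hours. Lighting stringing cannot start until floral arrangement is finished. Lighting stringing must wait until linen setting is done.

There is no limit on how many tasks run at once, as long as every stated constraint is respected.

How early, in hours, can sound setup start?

8

Venue unlock cannot begin until its own release at hour 1. It runs from hour 1 to 1 + 6 = hour 7.
Linen setting waits on venue unlock (finishes hour 7), so it starts at hour 7 and finishes at 7 + 1 = hour 8.
Sound setup waits on linen setting (finishes hour 8), so the earliest it can start is hour 8.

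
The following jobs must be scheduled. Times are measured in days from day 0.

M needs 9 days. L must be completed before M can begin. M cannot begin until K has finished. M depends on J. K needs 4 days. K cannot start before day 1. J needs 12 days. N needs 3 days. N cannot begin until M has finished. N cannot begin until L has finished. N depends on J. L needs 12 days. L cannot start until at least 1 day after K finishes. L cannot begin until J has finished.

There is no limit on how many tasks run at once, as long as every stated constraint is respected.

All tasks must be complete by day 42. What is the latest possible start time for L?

18

Nothing follows N; the deadline of day 42 is its only limit. It must start by 42 − 3 = day 39.
Since N (must start by day 39) depends on it, M must finish by day 39. Backing off its 9-day duration gives a latest start of day 30.
L must finish in time for M (must start by day 30); N (must start by day 39). The tightest is day 30, so L must start by 30 − 12 = day 18.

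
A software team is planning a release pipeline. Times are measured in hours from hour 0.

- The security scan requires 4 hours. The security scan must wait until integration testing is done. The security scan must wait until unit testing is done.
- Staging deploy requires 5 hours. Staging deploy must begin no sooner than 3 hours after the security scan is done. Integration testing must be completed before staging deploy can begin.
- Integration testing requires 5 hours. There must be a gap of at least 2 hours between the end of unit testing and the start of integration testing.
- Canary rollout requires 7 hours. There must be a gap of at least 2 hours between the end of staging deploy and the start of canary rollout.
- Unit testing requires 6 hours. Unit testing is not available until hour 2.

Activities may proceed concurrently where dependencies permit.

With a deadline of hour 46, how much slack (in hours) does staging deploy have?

10

Unit testing waits on its own release at hour 2, so it starts at hour 2 and finishes at 2 + 6 = hour 8.
Integration testing waits on unit testing (finishes hour 8, plus 2-hour gap → hour 10), so it starts at hour 10 and finishes at 10 + 5 = hour 15.
For the security scan: integration testing (finishes hour 15); unit testing (finishes hour 8). Taking the maximum gives a start of hour 15, and it finishes at 15 + 4 = hour 19.
For staging deploy: the security scan (finishes hour 19, plus 3-hour gap → hour 22); integration testing (finishes hour 15). Taking the maximum gives a start of hour 22, and it finishes at 22 + 5 = hour 27.

Working backward from the deadline:
Nothing follows canary rollout; the deadline of hour 46 is its only limit. It must start by 46 − 7 = hour 39.
Staging deploy must finish before canary rollout (must start by hour 39, minus 2-hour gap → hour 37). With a 5-hour duration, staging deploy must start by 37 − 5 = hour 32.
So staging deploy can start as early as hour 22 and as late as hour 32, giving 32 − 22 = 10 hours of slack.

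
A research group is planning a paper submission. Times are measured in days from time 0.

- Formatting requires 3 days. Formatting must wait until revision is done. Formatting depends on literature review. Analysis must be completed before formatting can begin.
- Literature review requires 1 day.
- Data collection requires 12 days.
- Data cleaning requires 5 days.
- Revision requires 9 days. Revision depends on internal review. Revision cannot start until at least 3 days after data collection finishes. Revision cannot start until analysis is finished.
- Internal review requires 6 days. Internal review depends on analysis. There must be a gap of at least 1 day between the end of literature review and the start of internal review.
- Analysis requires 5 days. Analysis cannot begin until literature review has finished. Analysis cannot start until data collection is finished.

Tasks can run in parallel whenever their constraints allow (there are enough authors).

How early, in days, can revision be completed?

Data collection can start immediately at day 0; it finishes at day 12.
Nothing blocks literature review, so it runs from day 0 to day 1.
Analysis cannot start until literature review (finishes day 1); data collection (finishes day 12). The controlling bound is day 12, so analysis finishes at 12 + 5 = day 17.
For internal review: analysis (finishes day 17); literature review (finishes day 1, plus 1-day gap → day 2). Taking the maximum gives a start of day 17, and it finishes at 17 + 6 = day 23.
Revision cannot start until internal review (finishes day 23); data collection (finishes day 12, plus 3-day gap → day 15); analysis (finishes day 17). The controlling bound is day 23, so revision finishes at 23 + 9 = day 32.

32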